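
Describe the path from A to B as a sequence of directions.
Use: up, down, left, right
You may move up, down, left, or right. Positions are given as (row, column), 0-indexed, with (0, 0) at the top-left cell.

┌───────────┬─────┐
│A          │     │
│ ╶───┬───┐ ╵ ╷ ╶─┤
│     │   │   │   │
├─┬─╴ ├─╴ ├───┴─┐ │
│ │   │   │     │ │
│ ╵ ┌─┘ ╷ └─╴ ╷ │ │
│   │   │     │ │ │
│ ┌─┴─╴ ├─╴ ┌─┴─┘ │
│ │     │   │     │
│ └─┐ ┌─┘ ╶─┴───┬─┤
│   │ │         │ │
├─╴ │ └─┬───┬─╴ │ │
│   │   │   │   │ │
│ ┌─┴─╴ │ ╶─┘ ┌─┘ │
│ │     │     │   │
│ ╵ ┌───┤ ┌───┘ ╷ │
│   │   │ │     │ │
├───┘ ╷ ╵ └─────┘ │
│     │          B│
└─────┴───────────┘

Finding the path and converting it to directions:
Path through cells: (0,0) → (1,0) → (1,1) → (1,2) → (2,2) → (2,1) → (3,1) → (3,0) → (4,0) → (5,0) → (5,1) → (6,1) → (6,0) → (7,0) → (8,0) → (8,1) → (7,1) → (7,2) → (7,3) → (6,3) → (6,2) → (5,2) → (4,2) → (4,3) → (3,3) → (2,3) → (2,4) → (3,4) → (3,5) → (4,5) → (4,4) → (5,4) → (5,5) → (5,6) → (5,7) → (6,7) → (6,6) → (7,6) → (7,5) → (7,4) → (8,4) → (9,4) → (9,5) → (9,6) → (9,7) → (9,8)
Directions: down, right, right, down, left, down, left, down, down, right, down, left, down, down, right, up, right, right, up, left, up, up, right, up, up, right, down, right, down, left, down, right, right, right, down, left, down, left, left, down, down, right, right, right, right

Solution:

┌───────────┬─────┐
│A          │     │
│ ╶───┬───┐ ╵ ╷ ╶─┤
│↳ → ↓│   │   │   │
├─┬─╴ ├─╴ ├───┴─┐ │
│ │↓ ↲│↱ ↓│     │ │
│ ╵ ┌─┘ ╷ └─╴ ╷ │ │
│↓ ↲│  ↑│↳ ↓  │ │ │
│ ┌─┴─╴ ├─╴ ┌─┴─┘ │
│↓│  ↱ ↑│↓ ↲│     │
│ └─┐ ┌─┘ ╶─┴───┬─┤
│↳ ↓│↑│  ↳ → → ↓│ │
├─╴ │ └─┬───┬─╴ │ │
│↓ ↲│↑ ↰│   │↓ ↲│ │
│ ┌─┴─╴ │ ╶─┘ ┌─┘ │
│↓│↱ → ↑│↓ ← ↲│   │
│ ╵ ┌───┤ ┌───┘ ╷ │
│↳ ↑│   │↓│     │ │
├───┘ ╷ ╵ └─────┘ │
│     │  ↳ → → → B│
└─────┴───────────┘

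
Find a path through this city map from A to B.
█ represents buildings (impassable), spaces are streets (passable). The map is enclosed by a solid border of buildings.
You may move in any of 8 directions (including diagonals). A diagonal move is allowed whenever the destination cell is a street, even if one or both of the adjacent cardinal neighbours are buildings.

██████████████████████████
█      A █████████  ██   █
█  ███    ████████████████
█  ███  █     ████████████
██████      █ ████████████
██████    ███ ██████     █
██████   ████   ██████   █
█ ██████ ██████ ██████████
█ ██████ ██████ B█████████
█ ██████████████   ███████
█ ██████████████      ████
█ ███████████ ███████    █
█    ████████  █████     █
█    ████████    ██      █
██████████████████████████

Finding the shortest path from A to B:
Movement: 8-directional
Path length: 10 steps
Directions: right → down-right → down-right → right → right → down-right → down → down-right → down-right → down-right

Solution:

██████████████████████████
█      A↘█████████  ██   █
█  ███   ↘████████████████
█  ███  █ →→↘ ████████████
██████      █↓████████████
██████    ███↘██████     █
██████   ████ ↘ ██████   █
█ ██████ ██████↘██████████
█ ██████ ██████ B█████████
█ ██████████████   ███████
█ ██████████████      ████
█ ███████████ ███████    █
█    ████████  █████     █
█    ████████    ██      █
██████████████████████████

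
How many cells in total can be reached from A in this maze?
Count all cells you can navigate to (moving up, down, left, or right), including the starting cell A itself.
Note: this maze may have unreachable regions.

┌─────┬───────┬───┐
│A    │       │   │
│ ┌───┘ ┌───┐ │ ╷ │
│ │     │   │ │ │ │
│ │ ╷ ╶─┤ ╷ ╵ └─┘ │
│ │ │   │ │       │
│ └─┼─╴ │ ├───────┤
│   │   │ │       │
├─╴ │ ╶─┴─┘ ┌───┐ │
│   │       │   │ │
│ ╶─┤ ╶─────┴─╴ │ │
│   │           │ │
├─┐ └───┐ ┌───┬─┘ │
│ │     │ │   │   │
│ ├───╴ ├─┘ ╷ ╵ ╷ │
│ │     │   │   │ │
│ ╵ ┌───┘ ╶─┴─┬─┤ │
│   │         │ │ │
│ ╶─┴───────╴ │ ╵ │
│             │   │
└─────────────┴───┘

Using BFS/flood-fill to find all reachable cells from A:
Maze size: 10 × 9 = 90 total cells
All cells are reachable — the maze is fully connected.
Reachable cells: 90

Reachable region (· marks reachable cells):

┌─────┬───────┬───┐
│A · ·│· · · ·│· ·│
│ ┌───┘ ┌───┐ │ ╷ │
│·│· · ·│· ·│·│·│·│
│ │ ╷ ╶─┤ ╷ ╵ └─┘ │
│·│·│· ·│·│· · · ·│
│ └─┼─╴ │ ├───────┤
│· ·│· ·│·│· · · ·│
├─╴ │ ╶─┴─┘ ┌───┐ │
│· ·│· · · ·│· ·│·│
│ ╶─┤ ╶─────┴─╴ │ │
│· ·│· · · · · ·│·│
├─┐ └───┐ ┌───┬─┘ │
│·│· · ·│·│· ·│· ·│
│ ├───╴ ├─┘ ╷ ╵ ╷ │
│·│· · ·│· ·│· ·│·│
│ ╵ ┌───┘ ╶─┴─┬─┤ │
│· ·│· · · · ·│·│·│
│ ╶─┴───────╴ │ ╵ │
│· · · · · · ·│· ·│
└─────────────┴───┘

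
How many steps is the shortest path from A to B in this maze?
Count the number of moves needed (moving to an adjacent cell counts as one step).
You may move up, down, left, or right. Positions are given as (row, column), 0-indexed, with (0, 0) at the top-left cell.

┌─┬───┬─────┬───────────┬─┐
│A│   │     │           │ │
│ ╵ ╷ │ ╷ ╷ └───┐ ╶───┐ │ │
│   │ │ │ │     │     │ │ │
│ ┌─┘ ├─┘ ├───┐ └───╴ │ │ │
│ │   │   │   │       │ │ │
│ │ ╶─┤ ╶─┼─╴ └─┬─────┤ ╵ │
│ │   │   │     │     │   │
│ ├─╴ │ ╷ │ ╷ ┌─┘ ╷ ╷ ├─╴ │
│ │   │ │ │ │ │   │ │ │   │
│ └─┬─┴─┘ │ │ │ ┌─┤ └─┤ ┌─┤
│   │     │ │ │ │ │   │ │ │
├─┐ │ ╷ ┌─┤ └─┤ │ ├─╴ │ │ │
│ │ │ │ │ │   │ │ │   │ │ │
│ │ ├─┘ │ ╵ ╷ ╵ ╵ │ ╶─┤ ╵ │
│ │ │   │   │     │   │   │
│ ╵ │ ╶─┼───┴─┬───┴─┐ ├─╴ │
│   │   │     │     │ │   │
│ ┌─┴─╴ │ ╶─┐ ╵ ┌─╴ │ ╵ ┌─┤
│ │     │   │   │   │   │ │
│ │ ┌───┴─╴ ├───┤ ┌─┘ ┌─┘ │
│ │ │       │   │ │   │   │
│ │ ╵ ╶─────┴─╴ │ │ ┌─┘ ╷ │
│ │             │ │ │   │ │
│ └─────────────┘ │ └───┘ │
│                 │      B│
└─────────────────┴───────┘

Using BFS to find shortest path:
Start: (0, 0), End: (12, 12)
Path found:
(0,0) → (1,0) → (2,0) → (3,0) → (4,0) → (5,0) → (5,1) → (6,1) → (7,1) → (8,1) → (8,0) → (9,0) → (10,0) → (11,0) → (12,0) → (12,1) → (12,2) → (12,3) → (12,4) → (12,5) → (12,6) → (12,7) → (12,8) → (11,8) → (10,8) → (9,8) → (9,9) → (8,9) → (8,8) → (8,7) → (9,7) → (9,6) → (8,6) → (8,5) → (8,4) → (9,4) → (9,5) → (10,5) → (10,4) → (10,3) → (10,2) → (11,2) → (11,1) → (10,1) → (9,1) → (9,2) → (9,3) → (8,3) → (8,2) → (7,2) → (7,3) → (6,3) → (5,3) → (5,4) → (4,4) → (3,4) → (3,3) → (2,3) → (2,4) → (1,4) → (0,4) → (0,5) → (1,5) → (1,6) → (1,7) → (2,7) → (2,8) → (2,9) → (2,10) → (1,10) → (1,9) → (1,8) → (0,8) → (0,9) → (0,10) → (0,11) → (1,11) → (2,11) → (3,11) → (3,12) → (4,12) → (4,11) → (5,11) → (6,11) → (7,11) → (7,12) → (8,12) → (8,11) → (9,11) → (9,10) → (10,10) → (10,9) → (11,9) → (12,9) → (12,10) → (12,11) → (12,12)
Number of steps: 96

Solution:

┌─┬───┬─────┬───────────┬─┐
│A│   │  ↱ ↓│    ↱ → → ↓│ │
│ ╵ ╷ │ ╷ ╷ └───┐ ╶───┐ │ │
│↓  │ │ │↑│↳ → ↓│↑ ← ↰│↓│ │
│ ┌─┘ ├─┘ ├───┐ └───╴ │ │ │
│↓│   │↱ ↑│   │↳ → → ↑│↓│ │
│ │ ╶─┤ ╶─┼─╴ └─┬─────┤ ╵ │
│↓│   │↑ ↰│     │     │↳ ↓│
│ ├─╴ │ ╷ │ ╷ ┌─┘ ╷ ╷ ├─╴ │
│↓│   │ │↑│ │ │   │ │ │↓ ↲│
│ └─┬─┴─┘ │ │ │ ┌─┤ └─┤ ┌─┤
│↳ ↓│  ↱ ↑│ │ │ │ │   │↓│ │
├─┐ │ ╷ ┌─┤ └─┤ │ ├─╴ │ │ │
│ │↓│ │↑│ │   │ │ │   │↓│ │
│ │ ├─┘ │ ╵ ╷ ╵ ╵ │ ╶─┤ ╵ │
│ │↓│↱ ↑│   │     │   │↳ ↓│
│ ╵ │ ╶─┼───┴─┬───┴─┐ ├─╴ │
│↓ ↲│↑ ↰│↓ ← ↰│↓ ← ↰│ │↓ ↲│
│ ┌─┴─╴ │ ╶─┐ ╵ ┌─╴ │ ╵ ┌─┤
│↓│↱ → ↑│↳ ↓│↑ ↲│↱ ↑│↓ ↲│ │
│ │ ┌───┴─╴ ├───┤ ┌─┘ ┌─┘ │
│↓│↑│↓ ← ← ↲│   │↑│↓ ↲│   │
│ │ ╵ ╶─────┴─╴ │ │ ┌─┘ ╷ │
│↓│↑ ↲          │↑│↓│   │ │
│ └─────────────┘ │ └───┘ │
│↳ → → → → → → → ↑│↳ → → B│
└─────────────────┴───────┘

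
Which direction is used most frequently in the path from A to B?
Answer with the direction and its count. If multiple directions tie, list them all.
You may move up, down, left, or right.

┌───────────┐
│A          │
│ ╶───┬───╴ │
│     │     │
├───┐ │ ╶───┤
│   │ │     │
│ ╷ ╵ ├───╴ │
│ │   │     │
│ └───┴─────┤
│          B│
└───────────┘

Directions: down, right, right, down, down, left, up, left, down, down, right, right, right, right, right
Counts: {'down': 5, 'right': 7, 'left': 2, 'up': 1}
Most common: right (7 times)

Solution:

┌───────────┐
│A          │
│ ╶───┬───╴ │
│↳ → ↓│     │
├───┐ │ ╶───┤
│↓ ↰│↓│     │
│ ╷ ╵ ├───╴ │
│↓│↑ ↲│     │
│ └───┴─────┤
│↳ → → → → B│
└───────────┘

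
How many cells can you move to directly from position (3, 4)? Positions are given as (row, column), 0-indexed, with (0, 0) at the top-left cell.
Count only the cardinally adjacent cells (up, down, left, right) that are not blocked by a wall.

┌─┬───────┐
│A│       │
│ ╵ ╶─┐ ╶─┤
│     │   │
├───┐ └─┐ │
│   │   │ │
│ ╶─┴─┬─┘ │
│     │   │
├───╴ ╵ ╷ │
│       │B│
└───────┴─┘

Checking passable neighbors of (3, 4):
Neighbors: (2, 4), (4, 4), (3, 3)
Count: 3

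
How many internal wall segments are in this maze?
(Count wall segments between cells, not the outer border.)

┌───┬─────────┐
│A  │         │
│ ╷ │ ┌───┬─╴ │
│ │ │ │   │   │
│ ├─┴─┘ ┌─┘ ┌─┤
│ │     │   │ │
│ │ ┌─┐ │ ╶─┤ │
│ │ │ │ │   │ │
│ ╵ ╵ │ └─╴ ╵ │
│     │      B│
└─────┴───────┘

Counting internal wall segments:
Total internal walls: 24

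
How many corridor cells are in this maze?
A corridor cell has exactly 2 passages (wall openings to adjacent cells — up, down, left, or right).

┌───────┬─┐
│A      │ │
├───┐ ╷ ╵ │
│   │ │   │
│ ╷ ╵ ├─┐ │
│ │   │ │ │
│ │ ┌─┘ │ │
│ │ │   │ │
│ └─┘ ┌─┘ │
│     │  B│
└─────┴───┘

Counting cells with exactly 2 passages:
Total corridor cells: 17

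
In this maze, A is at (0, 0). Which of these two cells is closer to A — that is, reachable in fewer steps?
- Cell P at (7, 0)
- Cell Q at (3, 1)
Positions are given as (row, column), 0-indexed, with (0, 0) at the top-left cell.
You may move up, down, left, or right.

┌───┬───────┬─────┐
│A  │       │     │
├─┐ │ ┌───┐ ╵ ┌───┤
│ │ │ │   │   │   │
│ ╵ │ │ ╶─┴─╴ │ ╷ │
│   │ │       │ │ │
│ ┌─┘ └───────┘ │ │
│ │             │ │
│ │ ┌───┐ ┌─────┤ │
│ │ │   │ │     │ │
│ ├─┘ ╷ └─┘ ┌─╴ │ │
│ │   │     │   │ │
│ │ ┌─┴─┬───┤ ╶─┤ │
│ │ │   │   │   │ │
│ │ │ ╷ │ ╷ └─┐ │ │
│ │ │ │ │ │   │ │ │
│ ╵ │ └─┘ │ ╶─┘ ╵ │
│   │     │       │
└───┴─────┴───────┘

Shortest path A → P at (7, 0): 9 steps
Shortest path A → Q at (3, 1): 46 steps

P is closer (9 steps vs 46 steps).

Path to P:

┌───┬───────┬─────┐
│A ↓│       │     │
├─┐ │ ┌───┐ ╵ ┌───┤
│ │↓│ │   │   │   │
│ ╵ │ │ ╶─┴─╴ │ ╷ │
│↓ ↲│ │       │ │ │
│ ┌─┘ └───────┘ │ │
│↓│             │ │
│ │ ┌───┐ ┌─────┤ │
│↓│ │   │ │     │ │
│ ├─┘ ╷ └─┘ ┌─╴ │ │
│↓│   │     │   │ │
│ │ ┌─┴─┬───┤ ╶─┤ │
│↓│ │   │   │   │ │
│ │ │ ╷ │ ╷ └─┐ │ │
│P│ │ │ │ │   │ │ │
│ ╵ │ └─┘ │ ╶─┘ ╵ │
│   │     │       │
└───┴─────┴───────┘

Path to Q:

┌───┬───────┬─────┐
│A ↓│       │     │
├─┐ │ ┌───┐ ╵ ┌───┤
│ │↓│ │   │   │↓ ↰│
│ ╵ │ │ ╶─┴─╴ │ ╷ │
│↓ ↲│ │       │↓│↑│
│ ┌─┘ └───────┘ │ │
│↓│Q ← ← ← ← ← ↲│↑│
│ │ ┌───┐ ┌─────┤ │
│↓│ │↱ ↓│ │↱ → ↓│↑│
│ ├─┘ ╷ └─┘ ┌─╴ │ │
│↓│↱ ↑│↳ → ↑│↓ ↲│↑│
│ │ ┌─┴─┬───┤ ╶─┤ │
│↓│↑│   │   │↳ ↓│↑│
│ │ │ ╷ │ ╷ └─┐ │ │
│↓│↑│ │ │ │   │↓│↑│
│ ╵ │ └─┘ │ ╶─┘ ╵ │
│↳ ↑│     │    ↳ ↑│
└───┴─────┴───────┘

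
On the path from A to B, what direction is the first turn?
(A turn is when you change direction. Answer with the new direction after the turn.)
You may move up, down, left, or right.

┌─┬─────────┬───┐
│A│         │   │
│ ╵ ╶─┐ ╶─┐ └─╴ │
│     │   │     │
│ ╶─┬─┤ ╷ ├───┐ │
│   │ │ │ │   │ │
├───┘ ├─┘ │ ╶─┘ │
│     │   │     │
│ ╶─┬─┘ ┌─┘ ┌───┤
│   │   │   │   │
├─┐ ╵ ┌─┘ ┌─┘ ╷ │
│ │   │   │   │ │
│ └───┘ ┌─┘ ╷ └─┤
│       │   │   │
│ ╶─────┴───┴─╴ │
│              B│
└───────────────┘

Directions: down, right, up, right, right, right, right, down, right, right, down, down, left, left, down, left, down, left, down, left, left, left, down, right, right, right, right, right, right, right
First turn direction: right

Solution:

┌─┬─────────┬───┐
│A│↱ → → → ↓│   │
│ ╵ ╶─┐ ╶─┐ └─╴ │
│↳ ↑  │   │↳ → ↓│
│ ╶─┬─┤ ╷ ├───┐ │
│   │ │ │ │   │↓│
├───┘ ├─┘ │ ╶─┘ │
│     │   │↓ ← ↲│
│ ╶─┬─┘ ┌─┘ ┌───┤
│   │   │↓ ↲│   │
├─┐ ╵ ┌─┘ ┌─┘ ╷ │
│ │   │↓ ↲│   │ │
│ └───┘ ┌─┘ ╷ └─┤
│↓ ← ← ↲│   │   │
│ ╶─────┴───┴─╴ │
│↳ → → → → → → B│
└───────────────┘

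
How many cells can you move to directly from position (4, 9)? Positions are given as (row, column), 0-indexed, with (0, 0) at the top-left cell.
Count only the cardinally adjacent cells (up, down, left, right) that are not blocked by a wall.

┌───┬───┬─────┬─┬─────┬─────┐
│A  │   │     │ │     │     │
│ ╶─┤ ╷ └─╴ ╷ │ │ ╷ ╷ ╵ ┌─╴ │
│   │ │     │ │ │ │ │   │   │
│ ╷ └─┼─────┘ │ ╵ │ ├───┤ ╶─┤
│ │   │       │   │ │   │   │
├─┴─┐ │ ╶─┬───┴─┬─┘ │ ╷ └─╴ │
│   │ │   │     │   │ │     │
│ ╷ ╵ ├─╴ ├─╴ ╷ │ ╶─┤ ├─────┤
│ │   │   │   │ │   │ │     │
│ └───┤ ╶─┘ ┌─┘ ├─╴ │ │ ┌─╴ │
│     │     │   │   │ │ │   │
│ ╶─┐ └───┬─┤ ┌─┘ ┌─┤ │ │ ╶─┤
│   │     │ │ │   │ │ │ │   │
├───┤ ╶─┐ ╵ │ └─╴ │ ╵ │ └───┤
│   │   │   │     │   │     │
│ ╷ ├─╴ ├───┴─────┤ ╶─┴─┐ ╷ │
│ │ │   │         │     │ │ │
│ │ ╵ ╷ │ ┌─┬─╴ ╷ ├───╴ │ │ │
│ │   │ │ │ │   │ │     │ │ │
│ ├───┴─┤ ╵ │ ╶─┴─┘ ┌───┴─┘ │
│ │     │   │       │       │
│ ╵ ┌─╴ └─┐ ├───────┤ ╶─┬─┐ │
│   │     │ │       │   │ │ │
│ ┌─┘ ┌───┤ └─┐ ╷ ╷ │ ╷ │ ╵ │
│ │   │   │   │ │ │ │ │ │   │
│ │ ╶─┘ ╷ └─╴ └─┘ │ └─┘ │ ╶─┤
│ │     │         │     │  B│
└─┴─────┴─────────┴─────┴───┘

Checking passable neighbors of (4, 9):
Neighbors: (5, 9), (4, 8)
Count: 2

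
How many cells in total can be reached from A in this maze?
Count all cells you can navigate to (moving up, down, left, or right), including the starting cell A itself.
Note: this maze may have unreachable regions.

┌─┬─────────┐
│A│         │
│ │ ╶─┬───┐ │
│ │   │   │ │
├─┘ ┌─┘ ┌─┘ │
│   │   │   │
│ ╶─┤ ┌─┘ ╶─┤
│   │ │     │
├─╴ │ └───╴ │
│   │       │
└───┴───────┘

Using BFS/flood-fill to find all reachable cells from A:
Maze size: 5 × 6 = 30 total cells
28 cell(s) are walled off and cannot be reached from A.
Reachable cells: 2

Reachable region (· marks reachable cells):

┌─┬─────────┐
│A│         │
│ │ ╶─┬───┐ │
│·│   │   │ │
├─┘ ┌─┘ ┌─┘ │
│   │   │   │
│ ╶─┤ ┌─┘ ╶─┤
│   │ │     │
├─╴ │ └───╴ │
│   │       │
└───┴───────┘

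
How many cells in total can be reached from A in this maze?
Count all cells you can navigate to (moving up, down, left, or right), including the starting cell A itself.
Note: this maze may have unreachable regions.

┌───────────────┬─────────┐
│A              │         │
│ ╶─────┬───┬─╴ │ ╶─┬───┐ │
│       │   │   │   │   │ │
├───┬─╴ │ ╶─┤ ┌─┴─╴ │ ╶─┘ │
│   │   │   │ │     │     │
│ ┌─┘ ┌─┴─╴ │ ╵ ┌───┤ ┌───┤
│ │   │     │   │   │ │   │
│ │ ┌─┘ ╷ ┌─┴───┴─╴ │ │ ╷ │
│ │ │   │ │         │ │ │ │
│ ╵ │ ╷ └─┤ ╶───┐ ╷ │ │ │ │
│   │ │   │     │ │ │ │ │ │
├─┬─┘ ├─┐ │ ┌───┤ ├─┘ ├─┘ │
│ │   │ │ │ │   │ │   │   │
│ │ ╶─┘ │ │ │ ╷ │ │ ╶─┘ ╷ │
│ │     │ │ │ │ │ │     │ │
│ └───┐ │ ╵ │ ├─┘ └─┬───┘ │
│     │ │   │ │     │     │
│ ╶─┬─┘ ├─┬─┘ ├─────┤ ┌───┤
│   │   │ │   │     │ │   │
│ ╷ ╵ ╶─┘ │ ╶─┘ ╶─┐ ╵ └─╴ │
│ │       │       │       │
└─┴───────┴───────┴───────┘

Using BFS/flood-fill to find all reachable cells from A:
Maze size: 11 × 13 = 143 total cells
58 cell(s) are walled off and cannot be reached from A.
Reachable cells: 85

Reachable region (· marks reachable cells):

┌───────────────┬─────────┐
│A · · · · · · ·│· · · · ·│
│ ╶─────┬───┬─╴ │ ╶─┬───┐ │
│· · · ·│   │· ·│· ·│· ·│·│
├───┬─╴ │ ╶─┤ ┌─┴─╴ │ ╶─┘ │
│· ·│· ·│   │·│· · ·│· · ·│
│ ┌─┘ ┌─┴─╴ │ ╵ ┌───┤ ┌───┤
│·│· ·│     │· ·│   │·│· ·│
│ │ ┌─┘ ╷ ┌─┴───┴─╴ │ │ ╷ │
│·│·│   │ │         │·│·│·│
│ ╵ │ ╷ └─┤ ╶───┐ ╷ │ │ │ │
│· ·│ │   │     │ │ │·│·│·│
├─┬─┘ ├─┐ │ ┌───┤ ├─┘ ├─┘ │
│ │   │ │ │ │· ·│ │· ·│· ·│
│ │ ╶─┘ │ │ │ ╷ │ │ ╶─┘ ╷ │
│ │     │ │ │·│·│ │· · ·│·│
│ └───┐ │ ╵ │ ├─┘ └─┬───┘ │
│     │ │   │·│     │· · ·│
│ ╶─┬─┘ ├─┬─┘ ├─────┤ ┌───┤
│   │   │ │· ·│· · ·│·│· ·│
│ ╷ ╵ ╶─┘ │ ╶─┘ ╶─┐ ╵ └─╴ │
│ │       │· · · ·│· · · ·│
└─┴───────┴───────┴───────┘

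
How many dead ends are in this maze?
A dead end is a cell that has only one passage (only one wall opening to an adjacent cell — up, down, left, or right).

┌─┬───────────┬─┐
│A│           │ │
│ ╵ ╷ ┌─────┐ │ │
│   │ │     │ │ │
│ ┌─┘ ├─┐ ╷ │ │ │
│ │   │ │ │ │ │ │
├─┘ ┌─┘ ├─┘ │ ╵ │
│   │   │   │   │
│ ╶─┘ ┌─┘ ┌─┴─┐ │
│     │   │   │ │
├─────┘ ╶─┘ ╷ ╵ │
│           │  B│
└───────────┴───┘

Checking each cell for number of passages:

Dead ends found at positions:
  (0, 0)
  (0, 7)
  (1, 3)
  (2, 0)
  (2, 3)
  (2, 4)
  (5, 0)
Total dead ends: 7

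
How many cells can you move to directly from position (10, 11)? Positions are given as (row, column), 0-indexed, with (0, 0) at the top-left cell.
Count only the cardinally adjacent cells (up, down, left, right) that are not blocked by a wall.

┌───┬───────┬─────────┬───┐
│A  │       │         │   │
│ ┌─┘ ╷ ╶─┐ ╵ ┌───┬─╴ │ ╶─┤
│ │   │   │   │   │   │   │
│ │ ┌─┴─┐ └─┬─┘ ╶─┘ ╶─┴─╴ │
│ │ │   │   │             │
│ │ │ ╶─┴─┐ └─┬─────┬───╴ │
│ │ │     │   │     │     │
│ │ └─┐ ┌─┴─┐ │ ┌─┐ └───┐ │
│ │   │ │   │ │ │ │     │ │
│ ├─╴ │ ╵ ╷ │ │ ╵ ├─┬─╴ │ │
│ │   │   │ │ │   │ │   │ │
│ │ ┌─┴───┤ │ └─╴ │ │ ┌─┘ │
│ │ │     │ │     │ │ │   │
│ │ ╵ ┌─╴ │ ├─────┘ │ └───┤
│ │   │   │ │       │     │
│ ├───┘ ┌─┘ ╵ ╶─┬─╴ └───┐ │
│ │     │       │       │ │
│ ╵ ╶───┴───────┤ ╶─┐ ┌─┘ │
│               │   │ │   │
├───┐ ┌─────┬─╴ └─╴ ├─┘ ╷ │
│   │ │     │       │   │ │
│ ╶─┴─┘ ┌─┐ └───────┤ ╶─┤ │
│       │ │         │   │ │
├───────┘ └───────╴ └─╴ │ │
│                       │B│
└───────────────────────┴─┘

Checking passable neighbors of (10, 11):
Neighbors: (9, 11), (10, 10)
Count: 2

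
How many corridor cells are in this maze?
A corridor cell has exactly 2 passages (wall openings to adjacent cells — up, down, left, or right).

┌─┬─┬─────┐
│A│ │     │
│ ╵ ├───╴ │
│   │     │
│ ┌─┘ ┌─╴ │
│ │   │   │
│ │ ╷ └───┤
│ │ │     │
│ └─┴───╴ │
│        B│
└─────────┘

Counting cells with exactly 2 passages:
Total corridor cells: 17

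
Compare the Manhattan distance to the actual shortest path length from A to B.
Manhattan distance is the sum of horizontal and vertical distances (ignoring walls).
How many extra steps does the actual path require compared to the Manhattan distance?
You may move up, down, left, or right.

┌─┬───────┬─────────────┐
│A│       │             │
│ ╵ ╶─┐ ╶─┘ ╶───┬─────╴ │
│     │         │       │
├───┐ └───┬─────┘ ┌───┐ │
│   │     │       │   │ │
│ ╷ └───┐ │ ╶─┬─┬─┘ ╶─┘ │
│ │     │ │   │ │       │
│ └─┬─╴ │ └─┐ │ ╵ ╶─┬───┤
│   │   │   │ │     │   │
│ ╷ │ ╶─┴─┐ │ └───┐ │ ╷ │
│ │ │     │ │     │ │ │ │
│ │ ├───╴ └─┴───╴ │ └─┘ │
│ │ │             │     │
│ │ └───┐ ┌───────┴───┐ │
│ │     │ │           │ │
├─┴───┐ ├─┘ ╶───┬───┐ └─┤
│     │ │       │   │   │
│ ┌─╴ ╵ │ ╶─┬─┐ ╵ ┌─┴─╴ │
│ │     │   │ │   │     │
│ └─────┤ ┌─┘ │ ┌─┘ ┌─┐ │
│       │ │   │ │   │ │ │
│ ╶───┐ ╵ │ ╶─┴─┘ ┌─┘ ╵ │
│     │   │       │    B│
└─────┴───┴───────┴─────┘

Manhattan distance: |11 - 0| + |11 - 0| = 22
Actual path length: 80
Extra steps: 80 - 22 = 58

Solution:

┌─┬───────┬─────────────┐
│A│↱ → ↓  │↱ → → → → → ↓│
│ ╵ ╶─┐ ╶─┘ ╶───┬─────╴ │
│↳ ↑  │↳ → ↑    │↓ ← ← ↲│
├───┐ └───┬─────┘ ┌───┐ │
│↓ ↰│     │↓ ← ← ↲│   │ │
│ ╷ └───┐ │ ╶─┬─┬─┘ ╶─┘ │
│↓│↑ ← ↰│ │↳ ↓│ │       │
│ └─┬─╴ │ └─┐ │ ╵ ╶─┬───┤
│↳ ↓│↱ ↑│   │↓│     │   │
│ ╷ │ ╶─┴─┐ │ └───┐ │ ╷ │
│ │↓│↑ ← ↰│ │↳ → ↓│ │ │ │
│ │ ├───╴ └─┴───╴ │ └─┘ │
│ │↓│    ↑ ← ← ← ↲│     │
│ │ └───┐ ┌───────┴───┐ │
│ │↳ → ↓│ │↱ → → → → ↓│ │
├─┴───┐ ├─┘ ╶───┬───┐ └─┤
│↓ ← ↰│↓│↱ ↑    │   │↳ ↓│
│ ┌─╴ ╵ │ ╶─┬─┐ ╵ ┌─┴─╴ │
│↓│  ↑ ↲│↑  │ │   │    ↓│
│ └─────┤ ┌─┘ │ ┌─┘ ┌─┐ │
│↳ → → ↓│↑│   │ │   │ │↓│
│ ╶───┐ ╵ │ ╶─┴─┘ ┌─┘ ╵ │
│     │↳ ↑│       │    B│
└─────┴───┴───────┴─────┘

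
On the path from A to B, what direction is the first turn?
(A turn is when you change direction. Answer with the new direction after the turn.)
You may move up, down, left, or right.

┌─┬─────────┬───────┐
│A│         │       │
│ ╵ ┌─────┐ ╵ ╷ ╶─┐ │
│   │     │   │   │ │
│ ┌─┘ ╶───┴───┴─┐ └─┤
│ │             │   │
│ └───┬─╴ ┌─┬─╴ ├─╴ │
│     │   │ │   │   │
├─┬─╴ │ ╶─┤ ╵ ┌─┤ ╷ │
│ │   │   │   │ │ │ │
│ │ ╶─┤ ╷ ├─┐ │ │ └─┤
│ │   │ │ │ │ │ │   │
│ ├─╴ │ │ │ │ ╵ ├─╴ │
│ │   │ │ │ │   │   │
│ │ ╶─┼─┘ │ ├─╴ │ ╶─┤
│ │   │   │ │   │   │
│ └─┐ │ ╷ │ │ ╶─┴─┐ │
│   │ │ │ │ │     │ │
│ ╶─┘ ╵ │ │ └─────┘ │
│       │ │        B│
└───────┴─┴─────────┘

Directions: down, right, up, right, right, right, right, down, right, up, right, down, right, down, right, down, left, down, down, right, down, left, down, right, down, down
First turn direction: right

Solution:

┌─┬─────────┬───────┐
│A│↱ → → → ↓│↱ ↓    │
│ ╵ ┌─────┐ ╵ ╷ ╶─┐ │
│↳ ↑│     │↳ ↑│↳ ↓│ │
│ ┌─┘ ╶───┴───┴─┐ └─┤
│ │             │↳ ↓│
│ └───┬─╴ ┌─┬─╴ ├─╴ │
│     │   │ │   │↓ ↲│
├─┬─╴ │ ╶─┤ ╵ ┌─┤ ╷ │
│ │   │   │   │ │↓│ │
│ │ ╶─┤ ╷ ├─┐ │ │ └─┤
│ │   │ │ │ │ │ │↳ ↓│
│ ├─╴ │ │ │ │ ╵ ├─╴ │
│ │   │ │ │ │   │↓ ↲│
│ │ ╶─┼─┘ │ ├─╴ │ ╶─┤
│ │   │   │ │   │↳ ↓│
│ └─┐ │ ╷ │ │ ╶─┴─┐ │
│   │ │ │ │ │     │↓│
│ ╶─┘ ╵ │ │ └─────┘ │
│       │ │        B│
└───────┴─┴─────────┘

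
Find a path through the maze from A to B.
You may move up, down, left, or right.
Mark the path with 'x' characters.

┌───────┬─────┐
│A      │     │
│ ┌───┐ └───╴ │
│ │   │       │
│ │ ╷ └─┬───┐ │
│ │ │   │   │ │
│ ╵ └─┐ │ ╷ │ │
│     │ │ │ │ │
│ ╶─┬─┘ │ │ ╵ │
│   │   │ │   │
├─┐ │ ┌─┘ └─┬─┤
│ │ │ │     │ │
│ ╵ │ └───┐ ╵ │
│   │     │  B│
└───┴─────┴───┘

Finding the shortest path through the maze:
Path length: 20 steps
Directions: right → right → right → down → right → right → right → down → down → down → left → up → up → left → down → down → down → right → down → right

Solution:

┌───────┬─────┐
│A x x x│     │
│ ┌───┐ └───╴ │
│ │   │x x x x│
│ │ ╷ └─┬───┐ │
│ │ │   │x x│x│
│ ╵ └─┐ │ ╷ │ │
│     │ │x│x│x│
│ ╶─┬─┘ │ │ ╵ │
│   │   │x│x x│
├─┐ │ ┌─┘ └─┬─┤
│ │ │ │  x x│ │
│ ╵ │ └───┐ ╵ │
│   │     │x B│
└───┴─────┴───┘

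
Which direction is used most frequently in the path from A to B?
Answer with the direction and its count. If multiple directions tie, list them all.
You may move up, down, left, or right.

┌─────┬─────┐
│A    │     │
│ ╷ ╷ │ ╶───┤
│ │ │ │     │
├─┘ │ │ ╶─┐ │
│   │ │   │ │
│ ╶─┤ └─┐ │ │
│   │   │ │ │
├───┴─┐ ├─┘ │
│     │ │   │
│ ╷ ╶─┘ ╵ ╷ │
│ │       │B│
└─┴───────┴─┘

Directions: right, right, down, down, down, right, down, down, right, up, right, down
Counts: {'right': 5, 'down': 6, 'up': 1}
Most common: down (6 times)

Solution:

┌─────┬─────┐
│A → ↓│     │
│ ╷ ╷ │ ╶───┤
│ │ │↓│     │
├─┘ │ │ ╶─┐ │
│   │↓│   │ │
│ ╶─┤ └─┐ │ │
│   │↳ ↓│ │ │
├───┴─┐ ├─┘ │
│     │↓│↱ ↓│
│ ╷ ╶─┘ ╵ ╷ │
│ │    ↳ ↑│B│
└─┴───────┴─┘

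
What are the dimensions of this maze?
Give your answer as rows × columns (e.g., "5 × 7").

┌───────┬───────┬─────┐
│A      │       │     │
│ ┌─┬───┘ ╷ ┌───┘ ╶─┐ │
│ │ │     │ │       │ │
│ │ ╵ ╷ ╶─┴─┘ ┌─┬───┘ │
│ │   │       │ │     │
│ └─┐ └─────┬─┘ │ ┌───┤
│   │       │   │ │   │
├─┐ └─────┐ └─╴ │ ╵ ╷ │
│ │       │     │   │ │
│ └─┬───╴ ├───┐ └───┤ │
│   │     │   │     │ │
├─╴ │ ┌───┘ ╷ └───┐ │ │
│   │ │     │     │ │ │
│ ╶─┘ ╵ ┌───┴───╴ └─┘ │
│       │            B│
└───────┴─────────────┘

Counting the maze dimensions:
Rows (vertical): 8
Columns (horizontal): 11
Dimensions: 8 × 11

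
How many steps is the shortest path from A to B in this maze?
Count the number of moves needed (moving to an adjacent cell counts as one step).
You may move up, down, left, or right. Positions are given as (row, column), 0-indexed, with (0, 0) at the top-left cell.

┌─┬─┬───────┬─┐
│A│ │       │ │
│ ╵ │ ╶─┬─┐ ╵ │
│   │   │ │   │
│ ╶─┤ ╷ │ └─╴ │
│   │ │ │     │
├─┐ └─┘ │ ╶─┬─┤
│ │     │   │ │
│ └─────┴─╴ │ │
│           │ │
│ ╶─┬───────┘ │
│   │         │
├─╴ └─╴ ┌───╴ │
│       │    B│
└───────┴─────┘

Using BFS to find shortest path:
Start: (0, 0), End: (6, 6)
Path found:
(0,0) → (1,0) → (2,0) → (2,1) → (3,1) → (3,2) → (3,3) → (2,3) → (1,3) → (1,2) → (0,2) → (0,3) → (0,4) → (0,5) → (1,5) → (1,6) → (2,6) → (2,5) → (2,4) → (3,4) → (3,5) → (4,5) → (4,4) → (4,3) → (4,2) → (4,1) → (4,0) → (5,0) → (5,1) → (6,1) → (6,2) → (6,3) → (5,3) → (5,4) → (5,5) → (5,6) → (6,6)
Number of steps: 36

Solution:

┌─┬─┬───────┬─┐
│A│ │↱ → → ↓│ │
│ ╵ │ ╶─┬─┐ ╵ │
│↓  │↑ ↰│ │↳ ↓│
│ ╶─┤ ╷ │ └─╴ │
│↳ ↓│ │↑│↓ ← ↲│
├─┐ └─┘ │ ╶─┬─┤
│ │↳ → ↑│↳ ↓│ │
│ └─────┴─╴ │ │
│↓ ← ← ← ← ↲│ │
│ ╶─┬───────┘ │
│↳ ↓│  ↱ → → ↓│
├─╴ └─╴ ┌───╴ │
│  ↳ → ↑│    B│
└───────┴─────┘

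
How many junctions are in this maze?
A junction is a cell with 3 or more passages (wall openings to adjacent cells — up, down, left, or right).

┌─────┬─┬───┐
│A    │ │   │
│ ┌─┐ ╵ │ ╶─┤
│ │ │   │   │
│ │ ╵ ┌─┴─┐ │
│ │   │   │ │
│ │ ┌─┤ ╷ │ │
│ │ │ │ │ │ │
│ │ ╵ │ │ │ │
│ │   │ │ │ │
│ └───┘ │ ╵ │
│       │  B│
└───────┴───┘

Checking each cell for number of passages:

Junctions found (3+ passages):
  (1, 2): 3 passages
  (2, 1): 3 passages
Total junctions: 2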